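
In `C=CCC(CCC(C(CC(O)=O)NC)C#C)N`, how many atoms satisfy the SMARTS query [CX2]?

2

The query [CX2] means: C with X2: aliphatic carbon with exactly 2 total connections.
Check the 17 heavy atoms by environment: 8× C (X4) → no; 2× N (X3) → no; 3× C (X3) → no; 2× C (X2) → match; 1× O (X1) → no; 1× O (X2) → no.
That gives 2 matching atoms.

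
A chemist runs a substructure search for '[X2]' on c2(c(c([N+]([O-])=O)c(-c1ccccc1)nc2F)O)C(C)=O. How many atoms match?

2

The query [X2] means: any atom with exactly two total connections (bonds + H).
Check the 20 heavy atoms by environment: 1× n (aromatic, X2) → match; 11× c (aromatic, X3) → no; 1× N (charge +1, X3) → no; 1× O (charge -1, X1) → no; 2× O (X1) → no; 1× O (X2) → match; 1× C (X3) → no; 1× C (X4) → no; 1× F (X1) → no.
Summing the matching environments: 1 + 1 = 2 matching atoms.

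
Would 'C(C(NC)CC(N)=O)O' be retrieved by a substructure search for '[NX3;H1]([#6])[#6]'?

The pattern [NX3;H1]([#6])[#6] describes a trivalent nitrogen with one H, bonded to two carbons — a secondary amine.
The molecule carries an N-methylamino group (-NHCH3), whose atoms satisfy every constraint of the query, so the pattern matches.

Yes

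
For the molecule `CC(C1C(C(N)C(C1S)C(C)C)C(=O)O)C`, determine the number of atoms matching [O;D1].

The query [O;D1] means: aliphatic oxygen bonded to exactly one heavy atom.
Check the 16 heavy atoms by environment: 8× C (D3) → no; 4× C (D1) → no; 2× O (D1) → match; 1× N (D1) → no; 1× S (D1) → no.
That gives 2 matching atoms.

2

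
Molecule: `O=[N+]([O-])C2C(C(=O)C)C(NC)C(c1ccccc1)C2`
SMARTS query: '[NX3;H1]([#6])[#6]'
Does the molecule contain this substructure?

Yes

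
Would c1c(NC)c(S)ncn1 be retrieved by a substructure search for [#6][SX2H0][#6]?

No

The pattern [#6][SX2H0][#6] describes an aliphatic sulfur bridging two carbons with no H on the sulfur — a thioether.
The closest candidate here is a thiol (-SH), but the sulfur has H1, not H0 bridging two carbons. No other fragment satisfies the full query, so there is no match.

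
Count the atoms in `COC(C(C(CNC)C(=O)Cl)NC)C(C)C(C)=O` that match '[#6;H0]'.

2

The query [#6;H0] means: any carbon with no attached hydrogen.
Check the 18 heavy atoms by environment: 5× C (H3) → no; 4× C (H1) → no; 1× C (H2) → no; 2× N (H1) → no; 2× C (H0) → match; 3× O (H0) → no; 1× Cl (H0) → no.
That gives 2 matching atoms.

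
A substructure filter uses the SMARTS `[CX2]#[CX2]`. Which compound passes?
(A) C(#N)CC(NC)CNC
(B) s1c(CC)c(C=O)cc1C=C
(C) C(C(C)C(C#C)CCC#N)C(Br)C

[CX2]#[CX2] describes a carbon-carbon triple bond (an alkyne).
(A) has a nitrile (-C#N) but the triple bond is C#N, not C#C.
(B) has a vinyl group (-CH=CH2) but the C=C is a double bond; both carbons are CX3, not CX2.
(C) contains an ethynyl group (-C#CH), which satisfies every atom and bond constraint.
So the answer is (C).

C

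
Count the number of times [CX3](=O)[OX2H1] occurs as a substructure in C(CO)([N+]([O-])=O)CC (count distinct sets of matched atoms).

0

[CX3](=O)[OX2H1] is the SMARTS for a carboxylic acid: an sp2 carbon double-bonded to O and single-bonded to an -OH oxygen.
No fragment in the molecule satisfies every constraint, giving 0 matches.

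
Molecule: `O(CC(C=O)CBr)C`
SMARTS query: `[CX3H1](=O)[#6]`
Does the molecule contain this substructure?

Yes

The pattern [CX3H1](=O)[#6] describes an sp2 carbon with one H, double-bonded to O and single-bonded to carbon — an aldehyde.
The molecule carries an aldehyde (-CHO), whose atoms satisfy every constraint of the query, so the pattern matches.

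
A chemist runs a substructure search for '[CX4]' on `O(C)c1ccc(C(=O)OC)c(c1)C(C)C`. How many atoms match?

The query [CX4] means: C with X4: aliphatic carbon with exactly 4 total connections (bonds + H).
Check the 15 heavy atoms by environment: 6× c (aromatic, X3) → no; 2× O (X2) → no; 5× C (X4) → match; 1× C (X3) → no; 1× O (X1) → no.
That gives 5 matching atoms.

5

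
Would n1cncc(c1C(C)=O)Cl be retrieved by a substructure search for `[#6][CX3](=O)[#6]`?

The pattern [#6][CX3](=O)[#6] describes a carbonyl carbon (no H) flanked by two carbons — a ketone.
The molecule carries an acetyl/ketone group (-C(=O)CH3), whose atoms satisfy every constraint of the query, so the pattern matches.

Yes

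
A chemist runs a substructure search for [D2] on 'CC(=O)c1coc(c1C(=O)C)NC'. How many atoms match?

3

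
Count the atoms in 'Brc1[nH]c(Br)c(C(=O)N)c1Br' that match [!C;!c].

6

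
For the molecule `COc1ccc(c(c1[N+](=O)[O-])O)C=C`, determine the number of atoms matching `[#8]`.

The query [#8] means: #8 matches any oxygen atom.
Check the 14 heavy atoms by environment: 6× c (aromatic) → no; 3× O → match; 3× C → no; 1× N (charge +1) → no; 1× O (charge -1) → match.
Summing the matching environments: 3 + 1 = 4 matching atoms.

4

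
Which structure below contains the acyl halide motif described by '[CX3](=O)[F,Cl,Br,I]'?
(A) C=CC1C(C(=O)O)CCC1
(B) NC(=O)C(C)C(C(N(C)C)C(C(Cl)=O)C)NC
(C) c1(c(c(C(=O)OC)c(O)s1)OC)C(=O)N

B

[CX3](=O)[F,Cl,Br,I] describes a carbonyl carbon bonded to a halogen (an acyl halide).
(A) has a carboxylic acid group (-C(=O)OH) but the carbonyl is bonded to -OH, not to a halogen.
(B) contains an acyl chloride (-C(=O)Cl), which satisfies every atom and bond constraint.
(C) has a methyl-ester group (-C(=O)OCH3) but the carbonyl is bonded to -O-C, not to a halogen.
So the answer is (B).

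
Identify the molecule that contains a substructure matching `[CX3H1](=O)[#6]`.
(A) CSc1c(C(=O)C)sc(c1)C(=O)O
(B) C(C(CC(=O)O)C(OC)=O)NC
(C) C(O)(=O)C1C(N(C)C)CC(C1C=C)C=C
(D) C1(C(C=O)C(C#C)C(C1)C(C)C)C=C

D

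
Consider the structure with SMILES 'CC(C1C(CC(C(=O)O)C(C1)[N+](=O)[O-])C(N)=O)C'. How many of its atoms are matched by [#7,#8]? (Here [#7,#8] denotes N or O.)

7

Check the 18 heavy atoms by environment: 11× C → no; 4× O → match; 1× N → match; 1× N (charge +1) → match; 1× O (charge -1) → match.
Summing the matching environments: 4 + 1 + 1 + 1 = 7 matching atoms.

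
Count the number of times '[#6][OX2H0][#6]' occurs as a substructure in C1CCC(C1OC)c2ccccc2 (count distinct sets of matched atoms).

1

[#6][OX2H0][#6] is the SMARTS for an ether: an aliphatic oxygen bridging two carbons with no H on the oxygen.
Exactly one fragment in the molecule meets all constraints, giving 1 match.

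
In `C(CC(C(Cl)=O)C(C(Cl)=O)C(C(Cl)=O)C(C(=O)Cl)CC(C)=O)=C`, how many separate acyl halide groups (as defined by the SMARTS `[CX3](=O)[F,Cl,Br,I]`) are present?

4

[CX3](=O)[F,Cl,Br,I] is the SMARTS for an acyl halide: a carbonyl carbon bonded to a halogen.
The molecule carries 4 separate instances of an acyl chloride (-C(=O)Cl) meeting every constraint; each maps to a distinct set of atoms, giving 4 matches.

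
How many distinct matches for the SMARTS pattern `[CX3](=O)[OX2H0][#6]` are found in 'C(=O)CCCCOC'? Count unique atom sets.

0

[CX3](=O)[OX2H0][#6] is the SMARTS for an ester: a carbonyl carbon bonded to an oxygen that is itself bonded to carbon (no H on that O).
The molecule has a methoxy ether (-OCH3), but the ether oxygen is not adjacent to a C=O carbon; nothing else fits, so there are 0 matches.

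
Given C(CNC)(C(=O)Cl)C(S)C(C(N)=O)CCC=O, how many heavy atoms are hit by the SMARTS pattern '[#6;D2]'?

4

The query [#6;D2] means: any carbon bonded to exactly two heavy atoms.
Check the 17 heavy atoms by environment: 4× C (D2) → match; 5× C (D3) → no; 3× O (D1) → no; 1× N (D1) → no; 1× S (D1) → no; 1× Cl (D1) → no; 1× N (D2) → no; 1× C (D1) → no.
That gives 4 matching atoms.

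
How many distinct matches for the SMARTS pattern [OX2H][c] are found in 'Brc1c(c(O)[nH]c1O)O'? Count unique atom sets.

3

[OX2H][c] is the SMARTS for a phenol: a hydroxyl oxygen attached to an aromatic carbon.
The molecule carries 3 separate instances of a hydroxyl group (-OH) meeting every constraint; each maps to a distinct set of atoms, giving 3 matches.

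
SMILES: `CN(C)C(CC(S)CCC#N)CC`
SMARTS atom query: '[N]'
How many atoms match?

The query [N] means: uppercase N matches aliphatic (non-aromatic) nitrogen only.
Check the 13 heavy atoms by environment: 10× C → no; 1× S → no; 2× N → match.
That gives 2 matching atoms.

2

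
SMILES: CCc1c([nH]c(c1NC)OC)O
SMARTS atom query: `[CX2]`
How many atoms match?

0

The query [CX2] means: C with X2: aliphatic carbon with exactly 2 total connections.
Check the 12 heavy atoms by environment: 1× n (aromatic, X3) → no; 4× c (aromatic, X3) → no; 2× O (X2) → no; 4× C (X4) → no; 1× N (X3) → no.
No environment satisfies the query, so 0 matching atoms.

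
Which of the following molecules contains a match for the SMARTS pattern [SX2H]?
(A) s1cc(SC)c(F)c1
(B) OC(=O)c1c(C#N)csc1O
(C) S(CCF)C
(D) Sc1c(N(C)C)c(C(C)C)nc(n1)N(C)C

D

[SX2H] describes an aliphatic sulfur with two connections, one being H (a thiol).
(A) has a methylthio ether (-SCH3) but the sulfur has H0 (bonded to two carbons), not H1.
(B) has a hydroxyl group (-OH) but it is an -OH, not an -SH.
(C) has a methylthio ether (-SCH3) but the sulfur has H0 (bonded to two carbons), not H1.
(D) contains a thiol (-SH), which satisfies every atom and bond constraint.
So the answer is (D).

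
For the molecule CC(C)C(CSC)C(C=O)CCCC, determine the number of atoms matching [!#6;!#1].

2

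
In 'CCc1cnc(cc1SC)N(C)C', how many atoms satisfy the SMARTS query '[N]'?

1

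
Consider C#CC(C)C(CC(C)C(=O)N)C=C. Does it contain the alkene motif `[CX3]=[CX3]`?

Yes

The pattern [CX3]=[CX3] describes a non-aromatic C=C double bond between two sp2 carbons — an alkene.
The molecule carries a vinyl group (-CH=CH2), whose atoms satisfy every constraint of the query, so the pattern matches.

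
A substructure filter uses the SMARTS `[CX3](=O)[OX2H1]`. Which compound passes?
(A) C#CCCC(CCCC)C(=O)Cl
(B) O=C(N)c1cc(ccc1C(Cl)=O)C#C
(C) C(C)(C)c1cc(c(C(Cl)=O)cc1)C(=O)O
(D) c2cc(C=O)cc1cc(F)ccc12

C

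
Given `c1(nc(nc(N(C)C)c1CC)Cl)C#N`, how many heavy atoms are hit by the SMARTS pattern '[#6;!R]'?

5

The query [#6;!R] means: carbon not in any ring.
Check the 14 heavy atoms by environment: 2× n (aromatic, in 6-ring) → no; 4× c (aromatic, in 6-ring) → no; 2× N (acyclic) → no; 5× C (acyclic) → match; 1× Cl (acyclic) → no.
That gives 5 matching atoms.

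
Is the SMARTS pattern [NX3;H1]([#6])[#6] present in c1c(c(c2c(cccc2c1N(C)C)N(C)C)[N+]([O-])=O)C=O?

No

The pattern [NX3;H1]([#6])[#6] describes a trivalent nitrogen with one H, bonded to two carbons — a secondary amine.
The closest candidate here is a dimethylamino group (-N(CH3)2), but the nitrogen has H0, not H1. No other fragment satisfies the full query, so there is no match.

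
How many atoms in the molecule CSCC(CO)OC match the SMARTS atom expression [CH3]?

The query [CH3] means: aliphatic carbon with exactly three hydrogens.
Check the 8 heavy atoms by environment: 2× C (H2) → no; 1× C (H1) → no; 1× O (H0) → no; 2× C (H3) → match; 1× O (H1) → no; 1× S (H0) → no.
That gives 2 matching atoms.

2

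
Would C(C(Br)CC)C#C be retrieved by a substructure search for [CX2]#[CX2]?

Yes

The pattern [CX2]#[CX2] describes a carbon-carbon triple bond — an alkyne.
The molecule carries an ethynyl group (-C#CH), whose atoms satisfy every constraint of the query, so the pattern matches.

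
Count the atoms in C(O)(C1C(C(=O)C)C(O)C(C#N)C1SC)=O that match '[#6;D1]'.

The query [#6;D1] means: carbon bonded to exactly one heavy atom.
Check the 16 heavy atoms by environment: 7× C (D3) → no; 4× O (D1) → no; 2× C (D1) → match; 1× S (D2) → no; 1× C (D2) → no; 1× N (D1) → no.
That gives 2 matching atoms.

2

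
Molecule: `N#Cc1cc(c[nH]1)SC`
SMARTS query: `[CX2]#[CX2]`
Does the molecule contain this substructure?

No

The pattern [CX2]#[CX2] describes a carbon-carbon triple bond — an alkyne.
The closest candidate here is a nitrile (-C#N), but the triple bond is C#N, not C#C. No other fragment satisfies the full query, so there is no match.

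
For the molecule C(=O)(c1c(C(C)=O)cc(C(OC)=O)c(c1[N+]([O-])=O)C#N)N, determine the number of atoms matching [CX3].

The query [CX3] means: C with X3: aliphatic carbon with exactly 3 total connections.
Check the 21 heavy atoms by environment: 6× c (aromatic, X3) → no; 3× C (X3) → match; 4× O (X1) → no; 1× N (X3) → no; 1× N (charge +1, X3) → no; 1× O (charge -1, X1) → no; 2× C (X4) → no; 1× O (X2) → no; 1× C (X2) → no; 1× N (X1) → no.
That gives 3 matching atoms.

3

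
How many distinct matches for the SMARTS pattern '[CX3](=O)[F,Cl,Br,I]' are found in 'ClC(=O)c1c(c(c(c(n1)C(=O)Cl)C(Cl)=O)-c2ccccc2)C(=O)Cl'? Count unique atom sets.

4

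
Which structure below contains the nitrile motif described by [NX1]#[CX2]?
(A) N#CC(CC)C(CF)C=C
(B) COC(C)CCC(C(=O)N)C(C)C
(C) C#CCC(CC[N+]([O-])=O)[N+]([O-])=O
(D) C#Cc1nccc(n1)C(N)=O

A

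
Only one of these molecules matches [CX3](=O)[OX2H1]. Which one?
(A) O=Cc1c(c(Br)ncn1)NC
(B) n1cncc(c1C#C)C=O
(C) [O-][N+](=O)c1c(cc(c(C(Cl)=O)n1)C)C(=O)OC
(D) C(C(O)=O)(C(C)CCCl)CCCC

D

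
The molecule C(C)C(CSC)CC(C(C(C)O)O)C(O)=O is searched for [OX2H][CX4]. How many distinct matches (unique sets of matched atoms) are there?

[OX2H][CX4] is the SMARTS for an aliphatic alcohol: a hydroxyl oxygen bound to an sp3 (X4) carbon.
The molecule carries 2 separate instances of a hydroxyl group (-OH) meeting every constraint; each maps to a distinct set of atoms, giving 2 matches.

2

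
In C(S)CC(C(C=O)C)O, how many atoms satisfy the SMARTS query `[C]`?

6

The query [C] means: uppercase C matches aliphatic (non-aromatic) carbon only.
Check the 9 heavy atoms by environment: 6× C → match; 2× O → no; 1× S → no.
That gives 6 matching atoms.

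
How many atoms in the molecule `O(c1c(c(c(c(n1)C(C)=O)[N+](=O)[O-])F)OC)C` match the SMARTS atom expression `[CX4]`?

Check the 17 heavy atoms by environment: 1× n (aromatic, X2) → no; 5× c (aromatic, X3) → no; 1× F (X1) → no; 1× N (charge +1, X3) → no; 1× O (charge -1, X1) → no; 2× O (X1) → no; 2× O (X2) → no; 3× C (X4) → match; 1× C (X3) → no.
That gives 3 matching atoms.

3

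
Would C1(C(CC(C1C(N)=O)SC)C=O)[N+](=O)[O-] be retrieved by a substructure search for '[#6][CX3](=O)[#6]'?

No

The pattern [#6][CX3](=O)[#6] describes a carbonyl carbon (no H) flanked by two carbons — a ketone.
The closest candidate here is an aldehyde (-CHO), but the carbonyl carbon has H1, so it is not flanked by two carbons. No other fragment satisfies the full query, so there is no match.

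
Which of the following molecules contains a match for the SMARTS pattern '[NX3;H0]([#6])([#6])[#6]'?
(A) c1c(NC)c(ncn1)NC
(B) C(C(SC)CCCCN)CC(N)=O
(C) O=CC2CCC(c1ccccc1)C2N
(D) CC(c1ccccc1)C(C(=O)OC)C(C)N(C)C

D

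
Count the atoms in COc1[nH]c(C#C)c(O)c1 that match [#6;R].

Check the 10 heavy atoms by environment: 1× n (aromatic, in 5-ring) → no; 4× c (aromatic, in 5-ring) → match; 2× O (acyclic) → no; 3× C (acyclic) → no.
That gives 4 matching atoms.

4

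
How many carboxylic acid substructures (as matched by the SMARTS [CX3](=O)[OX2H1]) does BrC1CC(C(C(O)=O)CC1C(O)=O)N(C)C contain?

[CX3](=O)[OX2H1] is the SMARTS for a carboxylic acid: an sp2 carbon double-bonded to O and single-bonded to an -OH oxygen.
The molecule carries 2 separate instances of a carboxylic acid group (-C(=O)OH) meeting every constraint; each maps to a distinct set of atoms, giving 2 matches.

2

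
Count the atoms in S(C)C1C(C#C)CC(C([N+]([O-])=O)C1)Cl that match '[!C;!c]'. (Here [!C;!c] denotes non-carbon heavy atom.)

The query [!C;!c] means: neither aliphatic nor aromatic carbon — same as [!#6].
Check the 14 heavy atoms by environment: 9× C → no; 1× Cl → match; 1× N (charge +1) → match; 1× O (charge -1) → match; 1× O → match; 1× S → match.
Summing the matching environments: 1 + 1 + 1 + 1 + 1 = 5 matching atoms.

5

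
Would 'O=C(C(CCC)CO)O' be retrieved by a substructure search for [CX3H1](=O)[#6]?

No

The pattern [CX3H1](=O)[#6] describes an sp2 carbon with one H, double-bonded to O and single-bonded to carbon — an aldehyde.
The closest candidate here is a carboxylic acid group (-C(=O)OH), but the carbonyl carbon has H0 and is bonded to O, not H1. No other fragment satisfies the full query, so there is no match.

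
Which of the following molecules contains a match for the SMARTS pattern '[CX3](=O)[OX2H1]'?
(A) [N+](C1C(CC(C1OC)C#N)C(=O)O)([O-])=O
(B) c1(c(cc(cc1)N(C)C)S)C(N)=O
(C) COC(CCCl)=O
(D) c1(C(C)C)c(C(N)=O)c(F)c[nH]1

A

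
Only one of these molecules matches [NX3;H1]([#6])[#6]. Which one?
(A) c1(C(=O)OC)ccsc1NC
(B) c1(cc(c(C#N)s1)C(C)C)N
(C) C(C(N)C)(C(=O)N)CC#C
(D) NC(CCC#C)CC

[NX3;H1]([#6])[#6] describes a trivalent nitrogen with one H, bonded to two carbons (a secondary amine).
(A) contains an N-methylamino group (-NHCH3), which satisfies every atom and bond constraint.
(B) has a primary amino group (-NH2) but the nitrogen has H2 and only one carbon neighbour.
(C) has a primary amino group (-NH2) but the nitrogen has H2 and only one carbon neighbour.
(D) has a primary amino group (-NH2) but the nitrogen has H2 and only one carbon neighbour.
So the answer is (A).

A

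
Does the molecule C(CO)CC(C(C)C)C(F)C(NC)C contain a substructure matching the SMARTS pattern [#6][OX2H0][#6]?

No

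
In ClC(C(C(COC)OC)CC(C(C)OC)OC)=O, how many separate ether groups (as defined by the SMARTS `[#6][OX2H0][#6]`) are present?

4

[#6][OX2H0][#6] is the SMARTS for an ether: an aliphatic oxygen bridging two carbons with no H on the oxygen.
The molecule carries 4 separate instances of a methoxy ether (-OCH3) meeting every constraint; each maps to a distinct set of atoms, giving 4 matches.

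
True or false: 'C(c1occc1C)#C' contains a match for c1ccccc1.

False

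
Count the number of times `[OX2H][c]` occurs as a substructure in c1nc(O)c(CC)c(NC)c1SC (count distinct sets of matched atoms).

[OX2H][c] is the SMARTS for a phenol: a hydroxyl oxygen attached to an aromatic carbon.
Exactly one fragment in the molecule meets all constraints, giving 1 match.

1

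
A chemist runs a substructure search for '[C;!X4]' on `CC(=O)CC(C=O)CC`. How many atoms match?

2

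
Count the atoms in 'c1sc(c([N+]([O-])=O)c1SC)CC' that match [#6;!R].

3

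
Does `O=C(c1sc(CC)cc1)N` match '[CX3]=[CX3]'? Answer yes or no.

The pattern [CX3]=[CX3] describes a non-aromatic C=C double bond between two sp2 carbons — an alkene.
The closest candidate here is an ethyl group (-CH2CH3), but its C-C bond is a single bond between CX4 carbons, not CX3=CX3. No other fragment satisfies the full query, so there is no match.

No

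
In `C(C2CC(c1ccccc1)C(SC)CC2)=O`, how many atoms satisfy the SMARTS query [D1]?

Check the 16 heavy atoms by environment: 3× C (D3) → no; 4× C (D2) → no; 1× S (D2) → no; 1× C (D1) → match; 1× c (aromatic, D3) → no; 5× c (aromatic, D2) → no; 1× O (D1) → match.
Summing the matching environments: 1 + 1 = 2 matching atoms.

2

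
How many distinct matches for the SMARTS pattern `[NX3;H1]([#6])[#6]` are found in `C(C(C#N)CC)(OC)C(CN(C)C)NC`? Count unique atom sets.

1

[NX3;H1]([#6])[#6] is the SMARTS for a secondary amine: a trivalent nitrogen with one H, bonded to two carbons.
Exactly one fragment in the molecule meets all constraints, giving 1 match.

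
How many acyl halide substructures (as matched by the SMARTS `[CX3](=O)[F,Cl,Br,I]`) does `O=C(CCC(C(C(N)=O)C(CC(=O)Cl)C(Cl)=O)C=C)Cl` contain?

3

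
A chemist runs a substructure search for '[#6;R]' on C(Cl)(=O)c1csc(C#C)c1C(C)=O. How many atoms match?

Check the 13 heavy atoms by environment: 1× s (aromatic, in 5-ring) → no; 4× c (aromatic, in 5-ring) → match; 5× C (acyclic) → no; 2× O (acyclic) → no; 1× Cl (acyclic) → no.
That gives 4 matching atoms.

4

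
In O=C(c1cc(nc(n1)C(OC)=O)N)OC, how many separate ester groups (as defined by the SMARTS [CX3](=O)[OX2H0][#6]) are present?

2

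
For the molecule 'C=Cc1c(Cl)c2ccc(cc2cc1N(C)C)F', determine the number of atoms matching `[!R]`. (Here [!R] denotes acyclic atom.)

Check the 17 heavy atoms by environment: 10× c (aromatic, in 6-ring) → no; 4× C (acyclic) → match; 1× Cl (acyclic) → match; 1× N (acyclic) → match; 1× F (acyclic) → match.
Summing the matching environments: 4 + 1 + 1 + 1 = 7 matching atoms.

7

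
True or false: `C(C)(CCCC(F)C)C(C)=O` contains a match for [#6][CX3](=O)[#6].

The pattern [#6][CX3](=O)[#6] describes a carbonyl carbon (no H) flanked by two carbons — a ketone.
The molecule carries an acetyl/ketone group (-C(=O)CH3), whose atoms satisfy every constraint of the query, so the pattern matches.

True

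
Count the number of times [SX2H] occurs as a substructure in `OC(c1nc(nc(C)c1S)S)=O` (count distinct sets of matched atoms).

2

[SX2H] is the SMARTS for a thiol: an aliphatic sulfur with two connections, one being H.
The molecule carries 2 separate instances of a thiol (-SH) meeting every constraint; each maps to a distinct set of atoms, giving 2 matches.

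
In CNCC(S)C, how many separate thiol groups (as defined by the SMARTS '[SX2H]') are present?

[SX2H] is the SMARTS for a thiol: an aliphatic sulfur with two connections, one being H.
Exactly one fragment in the molecule meets all constraints, giving 1 match.

1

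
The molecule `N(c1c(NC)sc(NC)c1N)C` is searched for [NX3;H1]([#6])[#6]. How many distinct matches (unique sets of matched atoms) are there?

3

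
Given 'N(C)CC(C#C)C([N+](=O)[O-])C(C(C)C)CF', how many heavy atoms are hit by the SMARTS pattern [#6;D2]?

The query [#6;D2] means: any carbon bonded to exactly two heavy atoms.
Check the 16 heavy atoms by environment: 3× C (D2) → match; 4× C (D3) → no; 1× N (charge +1, D3) → no; 1× O (charge -1, D1) → no; 1× O (D1) → no; 1× F (D1) → no; 1× N (D2) → no; 4× C (D1) → no.
That gives 3 matching atoms.

3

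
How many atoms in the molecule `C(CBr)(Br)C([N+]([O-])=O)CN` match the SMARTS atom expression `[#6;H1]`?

2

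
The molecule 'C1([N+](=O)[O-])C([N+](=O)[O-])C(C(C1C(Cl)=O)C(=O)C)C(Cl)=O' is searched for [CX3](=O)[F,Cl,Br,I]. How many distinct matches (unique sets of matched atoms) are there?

[CX3](=O)[F,Cl,Br,I] is the SMARTS for an acyl halide: a carbonyl carbon bonded to a halogen.
The molecule carries 2 separate instances of an acyl chloride (-C(=O)Cl) meeting every constraint; each maps to a distinct set of atoms, giving 2 matches.

2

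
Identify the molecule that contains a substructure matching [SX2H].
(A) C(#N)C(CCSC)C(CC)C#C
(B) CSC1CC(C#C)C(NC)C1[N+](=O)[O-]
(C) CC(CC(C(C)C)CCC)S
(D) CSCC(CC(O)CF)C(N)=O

C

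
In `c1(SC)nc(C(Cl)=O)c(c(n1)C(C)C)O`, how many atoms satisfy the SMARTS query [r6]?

The query [r6] means: r6 matches atoms in a six-membered ring.
Check the 15 heavy atoms by environment: 2× n (aromatic, in 6-ring) → match; 4× c (aromatic, in 6-ring) → match; 1× S (acyclic) → no; 5× C (acyclic) → no; 2× O (acyclic) → no; 1× Cl (acyclic) → no.
Summing the matching environments: 2 + 4 = 6 matching atoms.

6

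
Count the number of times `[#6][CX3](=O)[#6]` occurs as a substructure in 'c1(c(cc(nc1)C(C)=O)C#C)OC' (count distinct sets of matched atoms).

1

[#6][CX3](=O)[#6] is the SMARTS for a ketone: a carbonyl carbon (no H) flanked by two carbons.
Exactly one fragment in the molecule meets all constraints, giving 1 match.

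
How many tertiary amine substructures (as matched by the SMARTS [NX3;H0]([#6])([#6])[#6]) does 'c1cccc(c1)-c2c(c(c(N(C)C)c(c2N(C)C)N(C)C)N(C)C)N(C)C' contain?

5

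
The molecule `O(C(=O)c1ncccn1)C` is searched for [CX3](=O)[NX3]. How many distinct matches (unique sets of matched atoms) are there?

0

[CX3](=O)[NX3] is the SMARTS for an amide: a carbonyl carbon bonded to a trivalent nitrogen.
The molecule has a methyl-ester group (-C(=O)OCH3), but the carbonyl is bonded to O, not to an NX3 nitrogen; nothing else fits, so there are 0 matches.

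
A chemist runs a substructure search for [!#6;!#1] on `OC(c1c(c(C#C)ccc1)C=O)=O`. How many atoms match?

Check the 13 heavy atoms by environment: 6× c (aromatic) → no; 4× C → no; 3× O → match.
That gives 3 matching atoms.

3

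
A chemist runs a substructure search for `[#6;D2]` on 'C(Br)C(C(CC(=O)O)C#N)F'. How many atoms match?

The query [#6;D2] means: any carbon bonded to exactly two heavy atoms.
Check the 11 heavy atoms by environment: 3× C (D2) → match; 3× C (D3) → no; 1× N (D1) → no; 2× O (D1) → no; 1× Br (D1) → no; 1× F (D1) → no.
That gives 3 matching atoms.

3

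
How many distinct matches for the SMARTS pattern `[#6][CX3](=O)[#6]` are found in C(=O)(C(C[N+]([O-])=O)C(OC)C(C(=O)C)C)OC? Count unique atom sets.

[#6][CX3](=O)[#6] is the SMARTS for a ketone: a carbonyl carbon (no H) flanked by two carbons.
Exactly one fragment in the molecule meets all constraints, giving 1 match.

1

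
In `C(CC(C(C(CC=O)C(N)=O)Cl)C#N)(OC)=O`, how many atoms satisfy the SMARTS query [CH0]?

3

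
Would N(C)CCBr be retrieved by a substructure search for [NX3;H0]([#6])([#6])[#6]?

The pattern [NX3;H0]([#6])([#6])[#6] describes a trivalent nitrogen with no H, bonded to three carbons — a tertiary amine.
The closest candidate here is an N-methylamino group (-NHCH3), but the nitrogen still has one H (H1), not H0. No other fragment satisfies the full query, so there is no match.

No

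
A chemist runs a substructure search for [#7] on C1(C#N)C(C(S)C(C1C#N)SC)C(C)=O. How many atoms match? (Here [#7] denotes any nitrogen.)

The query [#7] means: #7 matches any nitrogen atom regardless of aromaticity.
Check the 15 heavy atoms by environment: 10× C → no; 2× N → match; 2× S → no; 1× O → no.
That gives 2 matching atoms.

2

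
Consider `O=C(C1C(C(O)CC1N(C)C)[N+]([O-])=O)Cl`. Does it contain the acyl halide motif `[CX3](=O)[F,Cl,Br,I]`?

The pattern [CX3](=O)[F,Cl,Br,I] describes a carbonyl carbon bonded to a halogen — an acyl halide.
The molecule carries an acyl chloride (-C(=O)Cl), whose atoms satisfy every constraint of the query, so the pattern matches.

Yes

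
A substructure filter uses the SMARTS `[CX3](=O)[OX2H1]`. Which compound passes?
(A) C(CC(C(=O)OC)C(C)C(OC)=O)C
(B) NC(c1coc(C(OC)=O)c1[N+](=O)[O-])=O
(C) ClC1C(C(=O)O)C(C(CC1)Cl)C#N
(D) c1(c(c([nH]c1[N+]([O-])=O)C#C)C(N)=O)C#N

[CX3](=O)[OX2H1] describes an sp2 carbon double-bonded to O and single-bonded to an -OH oxygen (a carboxylic acid).
(A) has a methyl-ester group (-C(=O)OCH3) but the singly-bonded O has no H (OX2H0, not OX2H1).
(B) has a methyl-ester group (-C(=O)OCH3) but the singly-bonded O has no H (OX2H0, not OX2H1).
(C) contains a carboxylic acid group (-C(=O)OH), which satisfies every atom and bond constraint.
(D) has a primary amide (-C(=O)NH2) but the carbonyl is bonded to N, not to an -OH oxygen.
So the answer is (C).

C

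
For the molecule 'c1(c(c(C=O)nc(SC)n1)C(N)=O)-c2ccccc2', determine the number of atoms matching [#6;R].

10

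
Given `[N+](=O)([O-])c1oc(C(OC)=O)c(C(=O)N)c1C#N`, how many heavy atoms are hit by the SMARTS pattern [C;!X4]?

The query [C;!X4] means: aliphatic carbon that does not have four total connections.
Check the 17 heavy atoms by environment: 1× o (aromatic, X2) → no; 4× c (aromatic, X3) → no; 1× C (X2) → match; 1× N (X1) → no; 1× N (charge +1, X3) → no; 1× O (charge -1, X1) → no; 3× O (X1) → no; 2× C (X3) → match; 1× N (X3) → no; 1× O (X2) → no; 1× C (X4) → no.
Summing the matching environments: 1 + 2 = 3 matching atoms.

3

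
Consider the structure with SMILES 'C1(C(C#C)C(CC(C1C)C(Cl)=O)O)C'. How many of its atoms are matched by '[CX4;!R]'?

Check the 14 heavy atoms by environment: 6× C (X4, in 6-ring) → no; 1× C (X3, acyclic) → no; 1× O (X1, acyclic) → no; 1× Cl (X1, acyclic) → no; 2× C (X2, acyclic) → no; 2× C (X4, acyclic) → match; 1× O (X2, acyclic) → no.
That gives 2 matching atoms.

2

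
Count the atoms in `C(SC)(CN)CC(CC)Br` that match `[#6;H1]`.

2

Check the 10 heavy atoms by environment: 2× C (H3) → no; 3× C (H2) → no; 2× C (H1) → match; 1× Br (H0) → no; 1× S (H0) → no; 1× N (H2) → no.
That gives 2 matching atoms.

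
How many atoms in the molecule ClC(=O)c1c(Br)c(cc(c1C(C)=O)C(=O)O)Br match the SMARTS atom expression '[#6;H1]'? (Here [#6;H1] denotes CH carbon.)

1

The query [#6;H1] means: any carbon bearing exactly one hydrogen.
Check the 17 heavy atoms by environment: 5× c (aromatic, H0) → no; 1× c (aromatic, H1) → match; 3× C (H0) → no; 3× O (H0) → no; 1× Cl (H0) → no; 2× Br (H0) → no; 1× O (H1) → no; 1× C (H3) → no.
That gives 1 matching atom.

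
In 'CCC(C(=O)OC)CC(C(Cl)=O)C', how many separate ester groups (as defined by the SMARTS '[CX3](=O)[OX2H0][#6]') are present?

1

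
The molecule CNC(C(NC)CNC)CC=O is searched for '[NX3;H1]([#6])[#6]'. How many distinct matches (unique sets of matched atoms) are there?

3

[NX3;H1]([#6])[#6] is the SMARTS for a secondary amine: a trivalent nitrogen with one H, bonded to two carbons.
The molecule carries 3 separate instances of an N-methylamino group (-NHCH3) meeting every constraint; each maps to a distinct set of atoms, giving 3 matches.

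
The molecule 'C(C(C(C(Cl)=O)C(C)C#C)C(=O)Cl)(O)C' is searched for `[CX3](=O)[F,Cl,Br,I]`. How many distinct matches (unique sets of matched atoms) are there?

2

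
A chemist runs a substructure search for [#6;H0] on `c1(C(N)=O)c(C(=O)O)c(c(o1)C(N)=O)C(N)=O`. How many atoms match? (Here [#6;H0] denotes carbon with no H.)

Check the 17 heavy atoms by environment: 1× o (aromatic, H0) → no; 4× c (aromatic, H0) → match; 4× C (H0) → match; 4× O (H0) → no; 1× O (H1) → no; 3× N (H2) → no.
Summing the matching environments: 4 + 4 = 8 matching atoms.

8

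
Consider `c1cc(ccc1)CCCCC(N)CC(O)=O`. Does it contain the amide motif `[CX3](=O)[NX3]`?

No

The pattern [CX3](=O)[NX3] describes a carbonyl carbon bonded to a trivalent nitrogen — an amide.
The closest candidate here is a carboxylic acid group (-C(=O)OH), but the carbonyl is bonded to O, not to an NX3 nitrogen. No other fragment satisfies the full query, so there is no match.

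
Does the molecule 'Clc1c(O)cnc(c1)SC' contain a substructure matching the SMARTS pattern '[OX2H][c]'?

The pattern [OX2H][c] describes a hydroxyl oxygen attached to an aromatic carbon — a phenol.
The molecule carries a hydroxyl group (-OH), whose atoms satisfy every constraint of the query, so the pattern matches.

Yes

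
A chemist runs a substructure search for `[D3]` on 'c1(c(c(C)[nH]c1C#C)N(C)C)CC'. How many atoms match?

5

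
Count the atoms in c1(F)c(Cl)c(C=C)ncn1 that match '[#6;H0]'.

3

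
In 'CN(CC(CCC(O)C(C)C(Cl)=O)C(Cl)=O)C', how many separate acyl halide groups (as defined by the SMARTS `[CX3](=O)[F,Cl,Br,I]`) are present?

2

[CX3](=O)[F,Cl,Br,I] is the SMARTS for an acyl halide: a carbonyl carbon bonded to a halogen.
The molecule carries 2 separate instances of an acyl chloride (-C(=O)Cl) meeting every constraint; each maps to a distinct set of atoms, giving 2 matches.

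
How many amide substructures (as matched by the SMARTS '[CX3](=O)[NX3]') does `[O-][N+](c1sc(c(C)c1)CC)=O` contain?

0

[CX3](=O)[NX3] is the SMARTS for an amide: a carbonyl carbon bonded to a trivalent nitrogen.
No fragment in the molecule satisfies every constraint, giving 0 matches.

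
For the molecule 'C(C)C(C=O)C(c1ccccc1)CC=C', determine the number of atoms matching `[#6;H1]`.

9

The query [#6;H1] means: any carbon bearing exactly one hydrogen.
Check the 15 heavy atoms by environment: 3× C (H2) → no; 4× C (H1) → match; 1× C (H3) → no; 1× c (aromatic, H0) → no; 5× c (aromatic, H1) → match; 1× O (H0) → no.
Summing the matching environments: 4 + 5 = 9 matching atoms.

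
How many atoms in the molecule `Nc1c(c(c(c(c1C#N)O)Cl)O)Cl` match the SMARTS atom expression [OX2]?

2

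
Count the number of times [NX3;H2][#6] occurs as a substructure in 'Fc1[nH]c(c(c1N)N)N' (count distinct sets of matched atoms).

3

[NX3;H2][#6] is the SMARTS for a primary amine: a trivalent nitrogen with two H attached to carbon.
The molecule carries 3 separate instances of a primary amino group (-NH2) meeting every constraint; each maps to a distinct set of atoms, giving 3 matches.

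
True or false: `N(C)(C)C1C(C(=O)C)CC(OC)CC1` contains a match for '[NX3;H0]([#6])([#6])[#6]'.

The pattern [NX3;H0]([#6])([#6])[#6] describes a trivalent nitrogen with no H, bonded to three carbons — a tertiary amine.
The molecule carries a dimethylamino group (-N(CH3)2), whose atoms satisfy every constraint of the query, so the pattern matches.

True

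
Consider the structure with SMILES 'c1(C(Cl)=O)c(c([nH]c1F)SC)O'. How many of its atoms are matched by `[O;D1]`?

2

The query [O;D1] means: aliphatic oxygen bonded to exactly one heavy atom.
Check the 12 heavy atoms by environment: 1× n (aromatic, D2) → no; 4× c (aromatic, D3) → no; 1× C (D3) → no; 2× O (D1) → match; 1× Cl (D1) → no; 1× F (D1) → no; 1× S (D2) → no; 1× C (D1) → no.
That gives 2 matching atoms.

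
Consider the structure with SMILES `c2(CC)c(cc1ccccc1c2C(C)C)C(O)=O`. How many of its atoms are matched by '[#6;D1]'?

3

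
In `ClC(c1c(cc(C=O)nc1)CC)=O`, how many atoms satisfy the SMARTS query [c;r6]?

5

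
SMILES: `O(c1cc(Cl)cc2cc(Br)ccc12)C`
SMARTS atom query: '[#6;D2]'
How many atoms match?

5

The query [#6;D2] means: any carbon bonded to exactly two heavy atoms.
Check the 14 heavy atoms by environment: 5× c (aromatic, D3) → no; 5× c (aromatic, D2) → match; 1× O (D2) → no; 1× C (D1) → no; 1× Br (D1) → no; 1× Cl (D1) → no.
That gives 5 matching atoms.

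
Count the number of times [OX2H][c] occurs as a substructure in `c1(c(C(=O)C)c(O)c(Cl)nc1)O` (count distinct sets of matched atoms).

[OX2H][c] is the SMARTS for a phenol: a hydroxyl oxygen attached to an aromatic carbon.
The molecule carries 2 separate instances of a hydroxyl group (-OH) meeting every constraint; each maps to a distinct set of atoms, giving 2 matches.

2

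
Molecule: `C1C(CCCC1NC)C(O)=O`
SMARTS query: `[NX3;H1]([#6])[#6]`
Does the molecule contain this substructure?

The pattern [NX3;H1]([#6])[#6] describes a trivalent nitrogen with one H, bonded to two carbons — a secondary amine.
The molecule carries an N-methylamino group (-NHCH3), whose atoms satisfy every constraint of the query, so the pattern matches.

Yes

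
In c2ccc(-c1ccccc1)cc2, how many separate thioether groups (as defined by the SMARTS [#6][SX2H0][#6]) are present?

[#6][SX2H0][#6] is the SMARTS for a thioether: an aliphatic sulfur bridging two carbons with no H on the sulfur.
No fragment in the molecule satisfies every constraint, giving 0 matches.

0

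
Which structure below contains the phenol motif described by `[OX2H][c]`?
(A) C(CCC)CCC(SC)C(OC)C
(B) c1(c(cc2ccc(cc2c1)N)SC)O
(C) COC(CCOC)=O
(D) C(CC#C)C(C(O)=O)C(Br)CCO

B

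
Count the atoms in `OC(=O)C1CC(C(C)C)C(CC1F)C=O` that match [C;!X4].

The query [C;!X4] means: aliphatic carbon that does not have four total connections.
Check the 15 heavy atoms by environment: 9× C (X4) → no; 1× F (X1) → no; 2× C (X3) → match; 2× O (X1) → no; 1× O (X2) → no.
That gives 2 matching atoms.

2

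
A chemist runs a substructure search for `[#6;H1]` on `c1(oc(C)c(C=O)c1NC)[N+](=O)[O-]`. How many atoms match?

Check the 13 heavy atoms by environment: 1× o (aromatic, H0) → no; 4× c (aromatic, H0) → no; 1× N (H1) → no; 2× C (H3) → no; 1× C (H1) → match; 2× O (H0) → no; 1× N (charge +1, H0) → no; 1× O (charge -1, H0) → no.
That gives 1 matching atom.

1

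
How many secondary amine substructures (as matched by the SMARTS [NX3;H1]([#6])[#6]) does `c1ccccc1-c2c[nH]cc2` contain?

0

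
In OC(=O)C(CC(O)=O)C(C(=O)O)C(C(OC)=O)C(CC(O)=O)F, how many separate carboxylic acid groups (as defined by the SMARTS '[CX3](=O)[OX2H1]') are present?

4

[CX3](=O)[OX2H1] is the SMARTS for a carboxylic acid: an sp2 carbon double-bonded to O and single-bonded to an -OH oxygen.
The molecule carries 4 separate instances of a carboxylic acid group (-C(=O)OH) meeting every constraint; each maps to a distinct set of atoms, giving 4 matches.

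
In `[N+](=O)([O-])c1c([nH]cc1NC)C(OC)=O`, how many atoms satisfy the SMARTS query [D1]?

The query [D1] means: atom with exactly one heavy-atom neighbour (degree 1).
Check the 14 heavy atoms by environment: 1× n (aromatic, D2) → no; 3× c (aromatic, D3) → no; 1× c (aromatic, D2) → no; 1× N (D2) → no; 2× C (D1) → match; 1× N (charge +1, D3) → no; 1× O (charge -1, D1) → match; 2× O (D1) → match; 1× C (D3) → no; 1× O (D2) → no.
Summing the matching environments: 2 + 1 + 2 = 5 matching atoms.

5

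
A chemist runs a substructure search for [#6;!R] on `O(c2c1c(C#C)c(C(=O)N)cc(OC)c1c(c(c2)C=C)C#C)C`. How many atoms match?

9

The query [#6;!R] means: carbon not in any ring.
Check the 23 heavy atoms by environment: 10× c (aromatic, in 6-ring) → no; 3× O (acyclic) → no; 9× C (acyclic) → match; 1× N (acyclic) → no.
That gives 9 matching atoms.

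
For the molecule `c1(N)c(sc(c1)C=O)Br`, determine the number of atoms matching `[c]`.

4

The query [c] means: lowercase c matches aromatic carbon only.
Check the 9 heavy atoms by environment: 1× s (aromatic) → no; 4× c (aromatic) → match; 1× C → no; 1× O → no; 1× Br → no; 1× N → no.
That gives 4 matching atoms.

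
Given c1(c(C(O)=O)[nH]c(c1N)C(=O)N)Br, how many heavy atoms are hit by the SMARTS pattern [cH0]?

4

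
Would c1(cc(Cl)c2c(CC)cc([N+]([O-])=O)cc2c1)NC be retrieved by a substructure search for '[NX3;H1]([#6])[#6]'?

Yes

The pattern [NX3;H1]([#6])[#6] describes a trivalent nitrogen with one H, bonded to two carbons — a secondary amine.
The molecule carries an N-methylamino group (-NHCH3), whose atoms satisfy every constraint of the query, so the pattern matches.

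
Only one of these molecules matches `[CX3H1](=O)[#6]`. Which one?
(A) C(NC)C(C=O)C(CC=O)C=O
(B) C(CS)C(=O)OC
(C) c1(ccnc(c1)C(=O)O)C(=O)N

A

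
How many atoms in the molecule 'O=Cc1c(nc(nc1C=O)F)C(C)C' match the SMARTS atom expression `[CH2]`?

Check the 14 heavy atoms by environment: 2× n (aromatic, H0) → no; 4× c (aromatic, H0) → no; 3× C (H1) → no; 2× C (H3) → no; 2× O (H0) → no; 1× F (H0) → no.
No environment satisfies the query, so 0 matching atoms.

0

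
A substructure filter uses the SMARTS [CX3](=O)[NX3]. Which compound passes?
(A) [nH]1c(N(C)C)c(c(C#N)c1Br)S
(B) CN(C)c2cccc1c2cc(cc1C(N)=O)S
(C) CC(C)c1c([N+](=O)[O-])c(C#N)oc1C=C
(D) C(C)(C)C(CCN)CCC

[CX3](=O)[NX3] describes a carbonyl carbon bonded to a trivalent nitrogen (an amide).
(A) has a nitrile (-C#N) but the nitrile N is NX1 (triple-bonded), not NX3.
(B) contains a primary amide (-C(=O)NH2), which satisfies every atom and bond constraint.
(C) has a nitrile (-C#N) but the nitrile N is NX1 (triple-bonded), not NX3.
(D) has a primary amino group (-NH2) but the -NH2 is not attached to a carbonyl carbon.
So the answer is (B).

B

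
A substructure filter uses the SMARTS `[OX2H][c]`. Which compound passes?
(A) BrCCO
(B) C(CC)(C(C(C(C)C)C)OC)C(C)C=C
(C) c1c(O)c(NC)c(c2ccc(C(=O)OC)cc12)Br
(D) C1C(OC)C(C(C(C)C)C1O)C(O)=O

[OX2H][c] describes a hydroxyl oxygen attached to an aromatic carbon (a phenol).
(A) has a hydroxyl group (-OH) but the -OH is on an aliphatic carbon, not an aromatic c.
(B) has a methoxy ether (-OCH3) but the oxygen has H0, not H1.
(C) contains a hydroxyl group (-OH), which satisfies every atom and bond constraint.
(D) has a hydroxyl group (-OH) but the -OH is on an aliphatic carbon, not an aromatic c.
So the answer is (C).

C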